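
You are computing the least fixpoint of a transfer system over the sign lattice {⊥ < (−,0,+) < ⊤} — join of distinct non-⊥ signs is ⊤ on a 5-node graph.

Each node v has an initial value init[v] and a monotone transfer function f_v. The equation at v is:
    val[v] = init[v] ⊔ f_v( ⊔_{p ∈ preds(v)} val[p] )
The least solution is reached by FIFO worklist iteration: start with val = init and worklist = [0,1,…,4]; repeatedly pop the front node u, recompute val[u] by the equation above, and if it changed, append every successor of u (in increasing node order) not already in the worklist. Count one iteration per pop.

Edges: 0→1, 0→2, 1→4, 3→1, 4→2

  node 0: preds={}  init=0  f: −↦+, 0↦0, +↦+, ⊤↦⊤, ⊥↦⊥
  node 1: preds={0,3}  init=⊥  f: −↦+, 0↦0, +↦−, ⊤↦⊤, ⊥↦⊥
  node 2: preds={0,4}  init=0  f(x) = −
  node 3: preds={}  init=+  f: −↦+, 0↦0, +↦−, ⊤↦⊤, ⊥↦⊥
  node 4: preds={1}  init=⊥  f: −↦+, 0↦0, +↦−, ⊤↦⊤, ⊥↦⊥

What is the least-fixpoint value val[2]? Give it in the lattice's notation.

Iteration log — 6 steps:
  step 1. node 0  ⊔preds=⊥  new=0  stable
  step 2. node 1  ⊔preds=⊤  new=⊤  old=⊥  +wl: 
  step 3. node 2  ⊔preds=0  new=⊤  old=0  +wl: 
  step 4. node 3  ⊔preds=⊥  new=+  stable
  step 5. node 4  ⊔preds=⊤  new=⊤  old=⊥  +wl: 2
  step 6. node 2  ⊔preds=⊤  new=⊤  stable

Least fixpoint reached:
  node 0: 0
  node 1: ⊤
  node 2: ⊤
  node 3: +
  node 4: ⊤

⊤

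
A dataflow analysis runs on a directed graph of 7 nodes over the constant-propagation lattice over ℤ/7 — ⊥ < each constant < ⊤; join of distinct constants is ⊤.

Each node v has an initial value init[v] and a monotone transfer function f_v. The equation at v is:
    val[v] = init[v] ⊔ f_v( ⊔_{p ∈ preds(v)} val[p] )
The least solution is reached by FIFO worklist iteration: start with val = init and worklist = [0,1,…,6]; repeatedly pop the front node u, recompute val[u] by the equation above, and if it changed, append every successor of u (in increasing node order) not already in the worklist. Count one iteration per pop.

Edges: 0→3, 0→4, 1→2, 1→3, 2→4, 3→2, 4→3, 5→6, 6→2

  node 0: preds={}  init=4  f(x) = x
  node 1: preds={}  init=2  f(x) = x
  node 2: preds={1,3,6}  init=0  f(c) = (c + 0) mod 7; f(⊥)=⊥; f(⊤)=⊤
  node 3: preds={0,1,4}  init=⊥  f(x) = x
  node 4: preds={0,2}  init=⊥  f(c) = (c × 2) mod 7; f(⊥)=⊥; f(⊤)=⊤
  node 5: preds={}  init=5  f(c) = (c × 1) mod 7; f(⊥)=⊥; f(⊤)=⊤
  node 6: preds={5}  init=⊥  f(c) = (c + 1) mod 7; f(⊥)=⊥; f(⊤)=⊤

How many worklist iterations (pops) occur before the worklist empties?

Trace (9 dequeues):
  [1] u=0 | in ⊥ | out 4 | ==
  [2] u=1 | in ⊥ | out 2 | ==
  [3] u=2 | in 2 | out ⊤ | prev 0 | push {}
  [4] u=3 | in ⊤ | out ⊤ | prev ⊥ | push {2}
  [5] u=4 | in ⊤ | out ⊤ | prev ⊥ | push {3}
  [6] u=5 | in ⊥ | out 5 | ==
  [7] u=6 | in 5 | out 6 | prev ⊥ | push {}
  [8] u=2 | in ⊤ | out ⊤ | ==
  [9] u=3 | in ⊤ | out ⊤ | ==

Converged values:
  [0] 4
  [1] 2
  [2] ⊤
  [3] ⊤
  [4] ⊤
  [5] 5
  [6] 6

9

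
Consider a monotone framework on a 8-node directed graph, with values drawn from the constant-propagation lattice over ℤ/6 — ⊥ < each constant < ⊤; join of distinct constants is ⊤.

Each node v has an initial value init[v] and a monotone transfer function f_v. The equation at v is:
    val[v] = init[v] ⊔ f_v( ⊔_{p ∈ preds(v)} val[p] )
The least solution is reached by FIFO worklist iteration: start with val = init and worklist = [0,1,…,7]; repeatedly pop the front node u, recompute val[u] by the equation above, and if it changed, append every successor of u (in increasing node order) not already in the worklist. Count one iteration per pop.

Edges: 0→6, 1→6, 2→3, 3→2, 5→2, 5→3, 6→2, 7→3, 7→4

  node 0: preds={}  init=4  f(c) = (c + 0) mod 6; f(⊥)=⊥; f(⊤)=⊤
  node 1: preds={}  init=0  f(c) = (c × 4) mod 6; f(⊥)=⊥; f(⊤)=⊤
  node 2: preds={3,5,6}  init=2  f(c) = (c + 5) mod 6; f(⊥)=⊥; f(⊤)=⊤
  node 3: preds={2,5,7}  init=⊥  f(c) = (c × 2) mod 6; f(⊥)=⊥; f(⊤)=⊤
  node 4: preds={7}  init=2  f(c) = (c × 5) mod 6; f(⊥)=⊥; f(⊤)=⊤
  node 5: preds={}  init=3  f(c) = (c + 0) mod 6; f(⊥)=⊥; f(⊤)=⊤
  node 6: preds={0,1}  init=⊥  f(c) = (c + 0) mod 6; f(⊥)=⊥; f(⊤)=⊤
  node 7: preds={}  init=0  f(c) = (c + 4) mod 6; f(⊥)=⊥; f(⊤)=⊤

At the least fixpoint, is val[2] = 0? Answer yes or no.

Trace (10 dequeues):
  [1] u=0 | in ⊥ | out 4 | ==
  [2] u=1 | in ⊥ | out 0 | ==
  [3] u=2 | in 3 | out 2 | ==
  [4] u=3 | in ⊤ | out ⊤ | prev ⊥ | push {2}
  [5] u=4 | in 0 | out ⊤ | prev 2 | push {}
  [6] u=5 | in ⊥ | out 3 | ==
  [7] u=6 | in ⊤ | out ⊤ | prev ⊥ | push {}
  [8] u=7 | in ⊥ | out 0 | ==
  [9] u=2 | in ⊤ | out ⊤ | prev 2 | push {3}
  [10] u=3 | in ⊤ | out ⊤ | ==

Converged values:
  [0] 4
  [1] 0
  [2] ⊤
  [3] ⊤
  [4] ⊤
  [5] 3
  [6] ⊤
  [7] 0

no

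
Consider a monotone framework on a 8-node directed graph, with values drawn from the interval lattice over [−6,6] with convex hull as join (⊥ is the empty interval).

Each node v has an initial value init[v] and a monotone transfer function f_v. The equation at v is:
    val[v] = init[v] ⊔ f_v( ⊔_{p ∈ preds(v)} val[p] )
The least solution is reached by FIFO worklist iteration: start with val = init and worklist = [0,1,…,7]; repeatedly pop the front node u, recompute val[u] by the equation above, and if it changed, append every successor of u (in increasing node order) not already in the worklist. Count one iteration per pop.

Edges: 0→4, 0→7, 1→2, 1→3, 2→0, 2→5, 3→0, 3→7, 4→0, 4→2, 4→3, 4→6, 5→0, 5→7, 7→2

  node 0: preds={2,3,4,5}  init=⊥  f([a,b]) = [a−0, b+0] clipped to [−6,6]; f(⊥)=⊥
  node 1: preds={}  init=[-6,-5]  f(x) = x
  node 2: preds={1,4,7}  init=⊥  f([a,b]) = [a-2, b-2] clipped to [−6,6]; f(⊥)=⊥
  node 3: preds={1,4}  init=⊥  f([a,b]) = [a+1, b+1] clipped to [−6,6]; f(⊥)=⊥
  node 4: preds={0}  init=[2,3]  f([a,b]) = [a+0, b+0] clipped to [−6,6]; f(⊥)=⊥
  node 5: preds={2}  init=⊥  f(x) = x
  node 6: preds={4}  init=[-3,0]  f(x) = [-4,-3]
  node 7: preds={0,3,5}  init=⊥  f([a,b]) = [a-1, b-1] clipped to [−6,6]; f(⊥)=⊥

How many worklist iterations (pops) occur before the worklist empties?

Trace (36 dequeues):
  [1] u=0 | in [2,3] | out [2,3] | prev ⊥ | push {}
  [2] u=1 | in ⊥ | out [-6,-5] | ==
  [3] u=2 | in [-6,3] | out [-6,1] | prev ⊥ | push {0}
  [4] u=3 | in [-6,3] | out [-5,4] | prev ⊥ | push {}
  [5] u=4 | in [2,3] | out [2,3] | ==
  [6] u=5 | in [-6,1] | out [-6,1] | prev ⊥ | push {}
  [7] u=6 | in [2,3] | out [-4,0] | prev [-3,0] | push {}
  [8] u=7 | in [-6,4] | out [-6,3] | prev ⊥ | push {2}
  [9] u=0 | in [-6,4] | out [-6,4] | prev [2,3] | push {4,7}
  [10] u=2 | in [-6,3] | out [-6,1] | ==
  [11] u=4 | in [-6,4] | out [-6,4] | prev [2,3] | push {0,2,3,6}
  [12] u=7 | in [-6,4] | out [-6,3] | ==
  [13] u=0 | in [-6,4] | out [-6,4] | ==
  [14] u=2 | in [-6,4] | out [-6,2] | prev [-6,1] | push {0,5}
  [15] u=3 | in [-6,4] | out [-5,5] | prev [-5,4] | push {7}
  [16] u=6 | in [-6,4] | out [-4,0] | ==
  [17] u=0 | in [-6,5] | out [-6,5] | prev [-6,4] | push {4}
  [18] u=5 | in [-6,2] | out [-6,2] | prev [-6,1] | push {0}
  [19] u=7 | in [-6,5] | out [-6,4] | prev [-6,3] | push {2}
  [20] u=4 | in [-6,5] | out [-6,5] | prev [-6,4] | push {3,6}
  [21] u=0 | in [-6,5] | out [-6,5] | ==
  [22] u=2 | in [-6,5] | out [-6,3] | prev [-6,2] | push {0,5}
  [23] u=3 | in [-6,5] | out [-5,6] | prev [-5,5] | push {7}
  [24] u=6 | in [-6,5] | out [-4,0] | ==
  [25] u=0 | in [-6,6] | out [-6,6] | prev [-6,5] | push {4}
  [26] u=5 | in [-6,3] | out [-6,3] | prev [-6,2] | push {0}
  [27] u=7 | in [-6,6] | out [-6,5] | prev [-6,4] | push {2}
  [28] u=4 | in [-6,6] | out [-6,6] | prev [-6,5] | push {3,6}
  [29] u=0 | in [-6,6] | out [-6,6] | ==
  [30] u=2 | in [-6,6] | out [-6,4] | prev [-6,3] | push {0,5}
  [31] u=3 | in [-6,6] | out [-5,6] | ==
  [32] u=6 | in [-6,6] | out [-4,0] | ==
  [33] u=0 | in [-6,6] | out [-6,6] | ==
  [34] u=5 | in [-6,4] | out [-6,4] | prev [-6,3] | push {0,7}
  [35] u=0 | in [-6,6] | out [-6,6] | ==
  [36] u=7 | in [-6,6] | out [-6,5] | ==

Converged values:
  [0] [-6,6]
  [1] [-6,-5]
  [2] [-6,4]
  [3] [-5,6]
  [4] [-6,6]
  [5] [-6,4]
  [6] [-4,0]
  [7] [-6,5]

36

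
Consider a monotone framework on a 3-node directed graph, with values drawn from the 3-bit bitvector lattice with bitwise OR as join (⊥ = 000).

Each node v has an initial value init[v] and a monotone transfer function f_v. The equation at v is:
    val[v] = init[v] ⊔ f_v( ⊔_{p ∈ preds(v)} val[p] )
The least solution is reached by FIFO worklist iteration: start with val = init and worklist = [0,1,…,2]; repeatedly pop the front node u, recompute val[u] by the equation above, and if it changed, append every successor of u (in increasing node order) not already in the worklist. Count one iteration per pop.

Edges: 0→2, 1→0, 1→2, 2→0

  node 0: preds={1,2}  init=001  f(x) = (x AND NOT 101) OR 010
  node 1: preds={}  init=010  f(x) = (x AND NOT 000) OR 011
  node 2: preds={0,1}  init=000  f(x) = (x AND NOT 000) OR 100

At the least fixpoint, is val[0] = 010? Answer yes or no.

Iteration log — 4 steps:
  step 1. node 0  ⊔preds=010  new=011  old=001  +wl: 
  step 2. node 1  ⊔preds=000  new=011  old=010  +wl: 0
  step 3. node 2  ⊔preds=011  new=111  old=000  +wl: 
  step 4. node 0  ⊔preds=111  new=011  stable

Least fixpoint reached:
  node 0: 011
  node 1: 011
  node 2: 111

no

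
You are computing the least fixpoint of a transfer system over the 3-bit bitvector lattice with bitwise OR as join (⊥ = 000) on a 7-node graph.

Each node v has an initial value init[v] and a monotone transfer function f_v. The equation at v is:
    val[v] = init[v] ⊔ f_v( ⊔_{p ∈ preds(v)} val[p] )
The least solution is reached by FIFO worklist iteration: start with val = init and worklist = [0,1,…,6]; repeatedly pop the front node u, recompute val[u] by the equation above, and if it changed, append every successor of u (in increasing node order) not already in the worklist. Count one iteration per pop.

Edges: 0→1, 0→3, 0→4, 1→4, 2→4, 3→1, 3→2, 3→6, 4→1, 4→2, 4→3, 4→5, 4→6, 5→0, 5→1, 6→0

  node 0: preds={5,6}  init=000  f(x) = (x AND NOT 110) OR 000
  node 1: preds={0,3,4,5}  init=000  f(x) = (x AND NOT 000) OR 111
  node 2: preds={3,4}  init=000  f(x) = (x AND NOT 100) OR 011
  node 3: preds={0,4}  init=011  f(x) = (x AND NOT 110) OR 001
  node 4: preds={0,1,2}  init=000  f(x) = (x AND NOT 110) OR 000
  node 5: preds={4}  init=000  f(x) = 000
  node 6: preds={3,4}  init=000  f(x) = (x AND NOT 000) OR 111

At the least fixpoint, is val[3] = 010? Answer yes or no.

Iteration log — 14 steps:
  step 1. node 0  ⊔preds=000  new=000  stable
  step 2. node 1  ⊔preds=011  new=111  old=000  +wl: 
  step 3. node 2  ⊔preds=011  new=011  old=000  +wl: 
  step 4. node 3  ⊔preds=000  new=011  stable
  step 5. node 4  ⊔preds=111  new=001  old=000  +wl: 1,2,3
  step 6. node 5  ⊔preds=001  new=000  stable
  step 7. node 6  ⊔preds=011  new=111  old=000  +wl: 0
  step 8. node 1  ⊔preds=011  new=111  stable
  step 9. node 2  ⊔preds=011  new=011  stable
  step 10. node 3  ⊔preds=001  new=011  stable
  step 11. node 0  ⊔preds=111  new=001  old=000  +wl: 1,3,4
  step 12. node 1  ⊔preds=011  new=111  stable
  step 13. node 3  ⊔preds=001  new=011  stable
  step 14. node 4  ⊔preds=111  new=001  stable

Least fixpoint reached:
  node 0: 001
  node 1: 111
  node 2: 011
  node 3: 011
  node 4: 001
  node 5: 000
  node 6: 111

no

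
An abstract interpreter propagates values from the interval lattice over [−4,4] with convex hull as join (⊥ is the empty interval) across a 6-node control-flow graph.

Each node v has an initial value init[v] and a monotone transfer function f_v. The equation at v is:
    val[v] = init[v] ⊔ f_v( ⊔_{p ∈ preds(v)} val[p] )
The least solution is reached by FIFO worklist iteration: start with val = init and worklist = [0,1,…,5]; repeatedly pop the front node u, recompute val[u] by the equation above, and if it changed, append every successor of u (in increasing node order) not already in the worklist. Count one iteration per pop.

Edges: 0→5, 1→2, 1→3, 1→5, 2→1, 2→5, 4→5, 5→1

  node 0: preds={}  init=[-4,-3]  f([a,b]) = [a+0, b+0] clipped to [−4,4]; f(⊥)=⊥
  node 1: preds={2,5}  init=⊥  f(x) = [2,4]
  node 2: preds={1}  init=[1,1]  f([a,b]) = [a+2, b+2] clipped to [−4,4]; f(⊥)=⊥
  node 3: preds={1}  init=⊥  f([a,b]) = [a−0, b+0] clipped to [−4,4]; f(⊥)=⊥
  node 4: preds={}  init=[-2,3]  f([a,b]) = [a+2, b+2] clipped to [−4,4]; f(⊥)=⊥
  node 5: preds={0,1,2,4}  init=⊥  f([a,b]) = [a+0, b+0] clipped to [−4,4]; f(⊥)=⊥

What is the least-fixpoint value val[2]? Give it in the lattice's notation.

[1,4]

Trace (7 dequeues):
  [1] u=0 | in ⊥ | out [-4,-3] | ==
  [2] u=1 | in [1,1] | out [2,4] | prev ⊥ | push {}
  [3] u=2 | in [2,4] | out [1,4] | prev [1,1] | push {1}
  [4] u=3 | in [2,4] | out [2,4] | prev ⊥ | push {}
  [5] u=4 | in ⊥ | out [-2,3] | ==
  [6] u=5 | in [-4,4] | out [-4,4] | prev ⊥ | push {}
  [7] u=1 | in [-4,4] | out [2,4] | ==

Converged values:
  [0] [-4,-3]
  [1] [2,4]
  [2] [1,4]
  [3] [2,4]
  [4] [-2,3]
  [5] [-4,4]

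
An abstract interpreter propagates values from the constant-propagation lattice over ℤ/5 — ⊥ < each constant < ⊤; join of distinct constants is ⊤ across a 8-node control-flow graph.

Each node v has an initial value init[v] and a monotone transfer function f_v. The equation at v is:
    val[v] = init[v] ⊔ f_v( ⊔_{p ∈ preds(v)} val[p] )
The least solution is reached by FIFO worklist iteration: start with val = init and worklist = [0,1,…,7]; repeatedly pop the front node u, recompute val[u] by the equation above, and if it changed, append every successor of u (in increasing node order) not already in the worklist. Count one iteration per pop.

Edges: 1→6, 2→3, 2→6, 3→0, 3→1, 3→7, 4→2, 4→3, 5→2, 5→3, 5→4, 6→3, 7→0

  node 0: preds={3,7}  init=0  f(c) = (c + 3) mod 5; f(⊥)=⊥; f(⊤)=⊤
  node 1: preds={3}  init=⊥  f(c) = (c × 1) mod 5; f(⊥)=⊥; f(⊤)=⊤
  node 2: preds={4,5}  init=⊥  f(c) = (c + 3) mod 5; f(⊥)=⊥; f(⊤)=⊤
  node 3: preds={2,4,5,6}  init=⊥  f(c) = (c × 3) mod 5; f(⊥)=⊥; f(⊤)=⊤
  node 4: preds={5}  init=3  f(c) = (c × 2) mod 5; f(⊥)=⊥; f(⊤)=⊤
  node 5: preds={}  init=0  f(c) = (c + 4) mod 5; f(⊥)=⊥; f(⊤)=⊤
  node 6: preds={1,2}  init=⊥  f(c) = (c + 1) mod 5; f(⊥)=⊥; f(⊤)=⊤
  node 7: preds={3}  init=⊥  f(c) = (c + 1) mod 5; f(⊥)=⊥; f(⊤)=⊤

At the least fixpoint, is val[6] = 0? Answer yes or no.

Trace (13 dequeues):
  [1] u=0 | in ⊥ | out 0 | ==
  [2] u=1 | in ⊥ | out ⊥ | ==
  [3] u=2 | in ⊤ | out ⊤ | prev ⊥ | push {}
  [4] u=3 | in ⊤ | out ⊤ | prev ⊥ | push {0,1}
  [5] u=4 | in 0 | out ⊤ | prev 3 | push {2,3}
  [6] u=5 | in ⊥ | out 0 | ==
  [7] u=6 | in ⊤ | out ⊤ | prev ⊥ | push {}
  [8] u=7 | in ⊤ | out ⊤ | prev ⊥ | push {}
  [9] u=0 | in ⊤ | out ⊤ | prev 0 | push {}
  [10] u=1 | in ⊤ | out ⊤ | prev ⊥ | push {6}
  [11] u=2 | in ⊤ | out ⊤ | ==
  [12] u=3 | in ⊤ | out ⊤ | ==
  [13] u=6 | in ⊤ | out ⊤ | ==

Converged values:
  [0] ⊤
  [1] ⊤
  [2] ⊤
  [3] ⊤
  [4] ⊤
  [5] 0
  [6] ⊤
  [7] ⊤

no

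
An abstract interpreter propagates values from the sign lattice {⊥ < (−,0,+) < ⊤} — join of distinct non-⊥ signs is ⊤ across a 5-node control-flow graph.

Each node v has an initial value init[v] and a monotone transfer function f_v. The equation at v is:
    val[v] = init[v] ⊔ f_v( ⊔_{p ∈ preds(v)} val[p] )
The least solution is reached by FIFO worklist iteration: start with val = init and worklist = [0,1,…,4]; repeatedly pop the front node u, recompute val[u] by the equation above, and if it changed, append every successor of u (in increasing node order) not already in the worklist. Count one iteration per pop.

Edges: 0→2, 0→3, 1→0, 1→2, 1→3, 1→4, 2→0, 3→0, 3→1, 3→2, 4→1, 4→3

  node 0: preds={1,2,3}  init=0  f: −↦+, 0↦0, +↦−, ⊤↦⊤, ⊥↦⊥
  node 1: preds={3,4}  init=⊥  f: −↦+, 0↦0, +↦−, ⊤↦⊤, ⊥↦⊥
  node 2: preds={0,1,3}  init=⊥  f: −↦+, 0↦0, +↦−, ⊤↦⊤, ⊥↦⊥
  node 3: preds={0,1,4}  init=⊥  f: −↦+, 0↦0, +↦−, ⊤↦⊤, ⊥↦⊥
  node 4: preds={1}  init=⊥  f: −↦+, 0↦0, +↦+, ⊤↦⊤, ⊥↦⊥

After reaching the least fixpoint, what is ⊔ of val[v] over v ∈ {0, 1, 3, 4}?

0

Trace (13 dequeues):
  [1] u=0 | in ⊥ | out 0 | ==
  [2] u=1 | in ⊥ | out ⊥ | ==
  [3] u=2 | in 0 | out 0 | prev ⊥ | push {0}
  [4] u=3 | in 0 | out 0 | prev ⊥ | push {1,2}
  [5] u=4 | in ⊥ | out ⊥ | ==
  [6] u=0 | in 0 | out 0 | ==
  [7] u=1 | in 0 | out 0 | prev ⊥ | push {0,3,4}
  [8] u=2 | in 0 | out 0 | ==
  [9] u=0 | in 0 | out 0 | ==
  [10] u=3 | in 0 | out 0 | ==
  [11] u=4 | in 0 | out 0 | prev ⊥ | push {1,3}
  [12] u=1 | in 0 | out 0 | ==
  [13] u=3 | in 0 | out 0 | ==

Converged values:
  [0] 0
  [1] 0
  [2] 0
  [3] 0
  [4] 0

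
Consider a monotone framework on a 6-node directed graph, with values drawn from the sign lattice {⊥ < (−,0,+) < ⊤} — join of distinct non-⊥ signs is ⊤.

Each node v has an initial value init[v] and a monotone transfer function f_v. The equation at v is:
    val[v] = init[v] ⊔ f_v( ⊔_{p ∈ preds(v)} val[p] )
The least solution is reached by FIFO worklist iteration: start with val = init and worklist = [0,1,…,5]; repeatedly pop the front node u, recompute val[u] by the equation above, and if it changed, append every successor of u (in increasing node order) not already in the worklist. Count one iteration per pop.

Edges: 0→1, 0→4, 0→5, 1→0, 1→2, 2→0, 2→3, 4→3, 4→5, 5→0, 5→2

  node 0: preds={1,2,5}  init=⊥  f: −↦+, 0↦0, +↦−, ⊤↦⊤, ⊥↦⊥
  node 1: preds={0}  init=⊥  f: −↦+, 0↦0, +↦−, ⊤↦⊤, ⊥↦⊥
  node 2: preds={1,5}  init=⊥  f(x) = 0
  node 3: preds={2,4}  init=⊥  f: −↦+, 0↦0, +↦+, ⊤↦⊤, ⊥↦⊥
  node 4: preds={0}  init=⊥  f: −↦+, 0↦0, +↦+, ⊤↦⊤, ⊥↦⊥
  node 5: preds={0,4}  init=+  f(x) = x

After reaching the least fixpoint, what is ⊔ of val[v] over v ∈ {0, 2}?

⊤

Iteration log — 15 steps:
  step 1. node 0  ⊔preds=+  new=−  old=⊥  +wl: 
  step 2. node 1  ⊔preds=−  new=+  old=⊥  +wl: 0
  step 3. node 2  ⊔preds=+  new=0  old=⊥  +wl: 
  step 4. node 3  ⊔preds=0  new=0  old=⊥  +wl: 
  step 5. node 4  ⊔preds=−  new=+  old=⊥  +wl: 3
  step 6. node 5  ⊔preds=⊤  new=⊤  old=+  +wl: 2
  step 7. node 0  ⊔preds=⊤  new=⊤  old=−  +wl: 1,4,5
  step 8. node 3  ⊔preds=⊤  new=⊤  old=0  +wl: 
  step 9. node 2  ⊔preds=⊤  new=0  stable
  step 10. node 1  ⊔preds=⊤  new=⊤  old=+  +wl: 0,2
  step 11. node 4  ⊔preds=⊤  new=⊤  old=+  +wl: 3
  step 12. node 5  ⊔preds=⊤  new=⊤  stable
  step 13. node 0  ⊔preds=⊤  new=⊤  stable
  step 14. node 2  ⊔preds=⊤  new=0  stable
  step 15. node 3  ⊔preds=⊤  new=⊤  stable

Least fixpoint reached:
  node 0: ⊤
  node 1: ⊤
  node 2: 0
  node 3: ⊤
  node 4: ⊤
  node 5: ⊤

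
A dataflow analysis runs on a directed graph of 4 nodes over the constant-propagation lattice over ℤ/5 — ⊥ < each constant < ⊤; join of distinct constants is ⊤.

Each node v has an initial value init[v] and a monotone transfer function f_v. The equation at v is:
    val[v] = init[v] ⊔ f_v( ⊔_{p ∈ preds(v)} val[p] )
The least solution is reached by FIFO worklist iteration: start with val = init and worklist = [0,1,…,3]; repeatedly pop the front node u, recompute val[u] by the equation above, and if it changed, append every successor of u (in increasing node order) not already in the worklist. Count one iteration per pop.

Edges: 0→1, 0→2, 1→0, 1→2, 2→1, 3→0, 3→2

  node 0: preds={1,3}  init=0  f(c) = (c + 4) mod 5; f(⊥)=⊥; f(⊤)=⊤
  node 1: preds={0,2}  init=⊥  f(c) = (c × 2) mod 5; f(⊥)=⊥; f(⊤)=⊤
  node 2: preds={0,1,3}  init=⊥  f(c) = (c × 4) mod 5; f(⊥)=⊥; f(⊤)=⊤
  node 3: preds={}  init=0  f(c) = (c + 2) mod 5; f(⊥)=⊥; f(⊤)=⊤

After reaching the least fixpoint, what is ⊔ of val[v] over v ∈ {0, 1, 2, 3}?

Iteration log — 6 steps:
  step 1. node 0  ⊔preds=0  new=⊤  old=0  +wl: 
  step 2. node 1  ⊔preds=⊤  new=⊤  old=⊥  +wl: 0
  step 3. node 2  ⊔preds=⊤  new=⊤  old=⊥  +wl: 1
  step 4. node 3  ⊔preds=⊥  new=0  stable
  step 5. node 0  ⊔preds=⊤  new=⊤  stable
  step 6. node 1  ⊔preds=⊤  new=⊤  stable

Least fixpoint reached:
  node 0: ⊤
  node 1: ⊤
  node 2: ⊤
  node 3: 0

⊤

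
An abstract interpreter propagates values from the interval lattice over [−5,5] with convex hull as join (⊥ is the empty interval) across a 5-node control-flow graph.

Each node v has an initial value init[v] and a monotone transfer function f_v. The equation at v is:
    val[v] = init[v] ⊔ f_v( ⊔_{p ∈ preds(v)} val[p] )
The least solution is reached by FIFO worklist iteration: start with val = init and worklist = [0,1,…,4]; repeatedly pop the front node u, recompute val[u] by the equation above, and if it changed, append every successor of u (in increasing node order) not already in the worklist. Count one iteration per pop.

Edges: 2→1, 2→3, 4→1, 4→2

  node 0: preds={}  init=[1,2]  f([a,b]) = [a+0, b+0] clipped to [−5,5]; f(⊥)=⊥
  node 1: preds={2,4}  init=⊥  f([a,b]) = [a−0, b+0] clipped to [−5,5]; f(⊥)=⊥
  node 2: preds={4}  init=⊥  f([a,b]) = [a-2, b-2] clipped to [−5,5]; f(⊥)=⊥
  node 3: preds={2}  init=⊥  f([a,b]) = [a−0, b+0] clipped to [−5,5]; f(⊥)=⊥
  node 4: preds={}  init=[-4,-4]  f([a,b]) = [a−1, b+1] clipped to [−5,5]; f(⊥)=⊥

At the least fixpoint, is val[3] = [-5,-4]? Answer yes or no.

Worklist (6 pops):
  #1 pop 0: in=⊥ → [1,2] (no change)
  #2 pop 1: in=[-4,-4] → [-4,-4] (was ⊥); enqueue []
  #3 pop 2: in=[-4,-4] → [-5,-5] (was ⊥); enqueue [1]
  #4 pop 3: in=[-5,-5] → [-5,-5] (was ⊥); enqueue []
  #5 pop 4: in=⊥ → [-4,-4] (no change)
  #6 pop 1: in=[-5,-4] → [-5,-4] (was [-4,-4]); enqueue []

Fixpoint:
  val[0] = [1,2]
  val[1] = [-5,-4]
  val[2] = [-5,-5]
  val[3] = [-5,-5]
  val[4] = [-4,-4]

no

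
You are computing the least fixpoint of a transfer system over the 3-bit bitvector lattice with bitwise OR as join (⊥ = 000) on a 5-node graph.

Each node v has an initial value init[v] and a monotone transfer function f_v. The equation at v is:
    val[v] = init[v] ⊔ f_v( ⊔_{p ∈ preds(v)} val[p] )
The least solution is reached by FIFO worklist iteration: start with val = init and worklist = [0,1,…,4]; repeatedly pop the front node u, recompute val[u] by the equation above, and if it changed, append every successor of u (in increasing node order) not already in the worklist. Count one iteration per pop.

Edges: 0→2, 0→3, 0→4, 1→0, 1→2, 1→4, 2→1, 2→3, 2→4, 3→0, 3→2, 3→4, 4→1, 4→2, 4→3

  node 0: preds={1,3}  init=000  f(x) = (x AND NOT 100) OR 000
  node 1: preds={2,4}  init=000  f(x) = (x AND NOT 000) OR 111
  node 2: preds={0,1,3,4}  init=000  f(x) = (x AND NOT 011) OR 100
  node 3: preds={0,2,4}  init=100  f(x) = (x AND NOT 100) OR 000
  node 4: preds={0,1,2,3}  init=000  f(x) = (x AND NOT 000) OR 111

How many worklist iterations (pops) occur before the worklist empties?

Trace (12 dequeues):
  [1] u=0 | in 100 | out 000 | ==
  [2] u=1 | in 000 | out 111 | prev 000 | push {0}
  [3] u=2 | in 111 | out 100 | prev 000 | push {1}
  [4] u=3 | in 100 | out 100 | ==
  [5] u=4 | in 111 | out 111 | prev 000 | push {2,3}
  [6] u=0 | in 111 | out 011 | prev 000 | push {4}
  [7] u=1 | in 111 | out 111 | ==
  [8] u=2 | in 111 | out 100 | ==
  [9] u=3 | in 111 | out 111 | prev 100 | push {0,2}
  [10] u=4 | in 111 | out 111 | ==
  [11] u=0 | in 111 | out 011 | ==
  [12] u=2 | in 111 | out 100 | ==

Converged values:
  [0] 011
  [1] 111
  [2] 100
  [3] 111
  [4] 111

12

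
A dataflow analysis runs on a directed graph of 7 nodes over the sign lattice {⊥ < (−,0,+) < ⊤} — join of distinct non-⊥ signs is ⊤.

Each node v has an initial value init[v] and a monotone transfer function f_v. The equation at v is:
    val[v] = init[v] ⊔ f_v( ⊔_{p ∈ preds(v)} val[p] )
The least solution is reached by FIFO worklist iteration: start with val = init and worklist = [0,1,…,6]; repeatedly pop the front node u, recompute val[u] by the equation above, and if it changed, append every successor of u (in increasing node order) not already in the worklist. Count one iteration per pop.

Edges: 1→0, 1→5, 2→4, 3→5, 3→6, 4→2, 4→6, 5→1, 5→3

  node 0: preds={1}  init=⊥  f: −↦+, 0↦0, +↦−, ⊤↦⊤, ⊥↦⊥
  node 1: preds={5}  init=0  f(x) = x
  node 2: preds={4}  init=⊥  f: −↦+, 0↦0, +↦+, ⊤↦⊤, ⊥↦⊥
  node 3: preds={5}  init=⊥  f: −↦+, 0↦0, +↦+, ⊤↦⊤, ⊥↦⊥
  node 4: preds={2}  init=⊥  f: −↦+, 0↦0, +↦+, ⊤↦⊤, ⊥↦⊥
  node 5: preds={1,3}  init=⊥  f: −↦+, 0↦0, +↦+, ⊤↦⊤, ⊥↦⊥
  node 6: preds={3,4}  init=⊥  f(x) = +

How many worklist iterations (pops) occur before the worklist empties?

11

Iteration log — 11 steps:
  step 1. node 0  ⊔preds=0  new=0  old=⊥  +wl: 
  step 2. node 1  ⊔preds=⊥  new=0  stable
  step 3. node 2  ⊔preds=⊥  new=⊥  stable
  step 4. node 3  ⊔preds=⊥  new=⊥  stable
  step 5. node 4  ⊔preds=⊥  new=⊥  stable
  step 6. node 5  ⊔preds=0  new=0  old=⊥  +wl: 1,3
  step 7. node 6  ⊔preds=⊥  new=+  old=⊥  +wl: 
  step 8. node 1  ⊔preds=0  new=0  stable
  step 9. node 3  ⊔preds=0  new=0  old=⊥  +wl: 5,6
  step 10. node 5  ⊔preds=0  new=0  stable
  step 11. node 6  ⊔preds=0  new=+  stable

Least fixpoint reached:
  node 0: 0
  node 1: 0
  node 2: ⊥
  node 3: 0
  node 4: ⊥
  node 5: 0
  node 6: +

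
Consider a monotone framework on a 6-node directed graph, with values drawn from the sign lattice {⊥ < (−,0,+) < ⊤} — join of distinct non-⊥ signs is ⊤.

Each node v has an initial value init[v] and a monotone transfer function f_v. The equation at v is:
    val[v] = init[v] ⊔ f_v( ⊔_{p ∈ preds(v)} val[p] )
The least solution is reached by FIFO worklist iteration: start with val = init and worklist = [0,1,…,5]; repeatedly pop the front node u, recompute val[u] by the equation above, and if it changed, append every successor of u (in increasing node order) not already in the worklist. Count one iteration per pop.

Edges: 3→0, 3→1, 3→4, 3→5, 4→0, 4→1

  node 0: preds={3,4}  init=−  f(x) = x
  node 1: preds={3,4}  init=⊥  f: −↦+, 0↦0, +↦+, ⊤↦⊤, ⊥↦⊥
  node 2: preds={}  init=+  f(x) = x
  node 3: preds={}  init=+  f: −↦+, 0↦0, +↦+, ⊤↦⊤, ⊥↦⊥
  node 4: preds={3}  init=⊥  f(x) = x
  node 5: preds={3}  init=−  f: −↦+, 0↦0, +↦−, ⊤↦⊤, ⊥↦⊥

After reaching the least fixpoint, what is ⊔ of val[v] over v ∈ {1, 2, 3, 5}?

Trace (8 dequeues):
  [1] u=0 | in + | out ⊤ | prev − | push {}
  [2] u=1 | in + | out + | prev ⊥ | push {}
  [3] u=2 | in ⊥ | out + | ==
  [4] u=3 | in ⊥ | out + | ==
  [5] u=4 | in + | out + | prev ⊥ | push {0,1}
  [6] u=5 | in + | out − | ==
  [7] u=0 | in + | out ⊤ | ==
  [8] u=1 | in + | out + | ==

Converged values:
  [0] ⊤
  [1] +
  [2] +
  [3] +
  [4] +
  [5] −

⊤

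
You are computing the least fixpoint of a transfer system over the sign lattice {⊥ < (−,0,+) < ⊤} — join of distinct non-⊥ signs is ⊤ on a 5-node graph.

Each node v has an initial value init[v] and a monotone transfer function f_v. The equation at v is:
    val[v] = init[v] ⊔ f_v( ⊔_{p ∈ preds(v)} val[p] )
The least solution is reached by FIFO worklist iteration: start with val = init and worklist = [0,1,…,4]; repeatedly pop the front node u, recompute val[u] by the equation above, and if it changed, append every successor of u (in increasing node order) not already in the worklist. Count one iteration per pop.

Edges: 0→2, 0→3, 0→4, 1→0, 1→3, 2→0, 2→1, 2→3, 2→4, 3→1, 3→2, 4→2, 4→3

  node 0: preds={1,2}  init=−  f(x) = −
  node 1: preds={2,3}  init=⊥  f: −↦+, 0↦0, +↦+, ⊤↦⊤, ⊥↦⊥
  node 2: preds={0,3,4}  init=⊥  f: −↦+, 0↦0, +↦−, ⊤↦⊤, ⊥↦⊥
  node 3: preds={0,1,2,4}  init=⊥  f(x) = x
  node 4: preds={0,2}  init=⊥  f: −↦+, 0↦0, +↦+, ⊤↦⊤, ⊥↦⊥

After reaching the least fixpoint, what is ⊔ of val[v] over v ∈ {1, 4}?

Trace (12 dequeues):
  [1] u=0 | in ⊥ | out − | ==
  [2] u=1 | in ⊥ | out ⊥ | ==
  [3] u=2 | in − | out + | prev ⊥ | push {0,1}
  [4] u=3 | in ⊤ | out ⊤ | prev ⊥ | push {2}
  [5] u=4 | in ⊤ | out ⊤ | prev ⊥ | push {3}
  [6] u=0 | in + | out − | ==
  [7] u=1 | in ⊤ | out ⊤ | prev ⊥ | push {0}
  [8] u=2 | in ⊤ | out ⊤ | prev + | push {1,4}
  [9] u=3 | in ⊤ | out ⊤ | ==
  [10] u=0 | in ⊤ | out − | ==
  [11] u=1 | in ⊤ | out ⊤ | ==
  [12] u=4 | in ⊤ | out ⊤ | ==

Converged values:
  [0] −
  [1] ⊤
  [2] ⊤
  [3] ⊤
  [4] ⊤

⊤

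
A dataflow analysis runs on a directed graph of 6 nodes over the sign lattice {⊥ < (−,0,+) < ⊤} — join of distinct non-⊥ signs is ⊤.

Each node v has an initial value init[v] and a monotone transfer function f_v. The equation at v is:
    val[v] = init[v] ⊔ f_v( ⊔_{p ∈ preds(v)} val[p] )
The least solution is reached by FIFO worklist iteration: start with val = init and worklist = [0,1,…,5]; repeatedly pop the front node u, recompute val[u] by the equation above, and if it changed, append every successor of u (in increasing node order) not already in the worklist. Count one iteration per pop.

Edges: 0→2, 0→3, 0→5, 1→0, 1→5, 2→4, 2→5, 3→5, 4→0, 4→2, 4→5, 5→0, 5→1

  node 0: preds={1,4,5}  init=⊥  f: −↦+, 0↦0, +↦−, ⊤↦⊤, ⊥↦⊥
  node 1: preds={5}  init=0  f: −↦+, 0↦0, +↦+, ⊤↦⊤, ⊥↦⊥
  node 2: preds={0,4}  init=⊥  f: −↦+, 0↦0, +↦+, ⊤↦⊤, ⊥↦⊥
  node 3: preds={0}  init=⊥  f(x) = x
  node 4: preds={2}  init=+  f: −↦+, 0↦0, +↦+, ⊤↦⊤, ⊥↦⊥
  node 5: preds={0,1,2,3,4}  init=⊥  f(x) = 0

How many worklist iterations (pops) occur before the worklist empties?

9

Trace (9 dequeues):
  [1] u=0 | in ⊤ | out ⊤ | prev ⊥ | push {}
  [2] u=1 | in ⊥ | out 0 | ==
  [3] u=2 | in ⊤ | out ⊤ | prev ⊥ | push {}
  [4] u=3 | in ⊤ | out ⊤ | prev ⊥ | push {}
  [5] u=4 | in ⊤ | out ⊤ | prev + | push {0,2}
  [6] u=5 | in ⊤ | out 0 | prev ⊥ | push {1}
  [7] u=0 | in ⊤ | out ⊤ | ==
  [8] u=2 | in ⊤ | out ⊤ | ==
  [9] u=1 | in 0 | out 0 | ==

Converged values:
  [0] ⊤
  [1] 0
  [2] ⊤
  [3] ⊤
  [4] ⊤
  [5] 0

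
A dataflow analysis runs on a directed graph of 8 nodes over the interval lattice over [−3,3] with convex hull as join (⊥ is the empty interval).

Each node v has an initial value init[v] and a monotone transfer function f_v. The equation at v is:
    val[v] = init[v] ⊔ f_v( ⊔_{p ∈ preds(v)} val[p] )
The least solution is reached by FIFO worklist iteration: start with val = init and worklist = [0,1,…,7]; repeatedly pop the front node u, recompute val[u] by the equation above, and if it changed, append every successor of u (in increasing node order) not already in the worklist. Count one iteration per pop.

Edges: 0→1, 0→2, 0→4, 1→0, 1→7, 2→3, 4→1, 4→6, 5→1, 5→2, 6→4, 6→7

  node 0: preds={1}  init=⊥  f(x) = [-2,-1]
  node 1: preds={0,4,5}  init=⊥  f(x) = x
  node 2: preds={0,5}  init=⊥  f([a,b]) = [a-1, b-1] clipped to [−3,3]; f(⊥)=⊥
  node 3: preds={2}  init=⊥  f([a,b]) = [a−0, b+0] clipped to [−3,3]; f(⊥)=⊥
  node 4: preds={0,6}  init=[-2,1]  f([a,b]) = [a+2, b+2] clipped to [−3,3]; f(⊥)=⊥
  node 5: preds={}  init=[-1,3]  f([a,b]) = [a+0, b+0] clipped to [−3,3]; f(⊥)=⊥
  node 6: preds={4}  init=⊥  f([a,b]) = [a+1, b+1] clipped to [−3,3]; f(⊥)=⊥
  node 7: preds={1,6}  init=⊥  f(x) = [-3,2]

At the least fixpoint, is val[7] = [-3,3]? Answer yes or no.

Iteration log — 14 steps:
  step 1. node 0  ⊔preds=⊥  new=[-2,-1]  old=⊥  +wl: 
  step 2. node 1  ⊔preds=[-2,3]  new=[-2,3]  old=⊥  +wl: 0
  step 3. node 2  ⊔preds=[-2,3]  new=[-3,2]  old=⊥  +wl: 
  step 4. node 3  ⊔preds=[-3,2]  new=[-3,2]  old=⊥  +wl: 
  step 5. node 4  ⊔preds=[-2,-1]  new=[-2,1]  stable
  step 6. node 5  ⊔preds=⊥  new=[-1,3]  stable
  step 7. node 6  ⊔preds=[-2,1]  new=[-1,2]  old=⊥  +wl: 4
  step 8. node 7  ⊔preds=[-2,3]  new=[-3,2]  old=⊥  +wl: 
  step 9. node 0  ⊔preds=[-2,3]  new=[-2,-1]  stable
  step 10. node 4  ⊔preds=[-2,2]  new=[-2,3]  old=[-2,1]  +wl: 1,6
  step 11. node 1  ⊔preds=[-2,3]  new=[-2,3]  stable
  step 12. node 6  ⊔preds=[-2,3]  new=[-1,3]  old=[-1,2]  +wl: 4,7
  step 13. node 4  ⊔preds=[-2,3]  new=[-2,3]  stable
  step 14. node 7  ⊔preds=[-2,3]  new=[-3,2]  stable

Least fixpoint reached:
  node 0: [-2,-1]
  node 1: [-2,3]
  node 2: [-3,2]
  node 3: [-3,2]
  node 4: [-2,3]
  node 5: [-1,3]
  node 6: [-1,3]
  node 7: [-3,2]

no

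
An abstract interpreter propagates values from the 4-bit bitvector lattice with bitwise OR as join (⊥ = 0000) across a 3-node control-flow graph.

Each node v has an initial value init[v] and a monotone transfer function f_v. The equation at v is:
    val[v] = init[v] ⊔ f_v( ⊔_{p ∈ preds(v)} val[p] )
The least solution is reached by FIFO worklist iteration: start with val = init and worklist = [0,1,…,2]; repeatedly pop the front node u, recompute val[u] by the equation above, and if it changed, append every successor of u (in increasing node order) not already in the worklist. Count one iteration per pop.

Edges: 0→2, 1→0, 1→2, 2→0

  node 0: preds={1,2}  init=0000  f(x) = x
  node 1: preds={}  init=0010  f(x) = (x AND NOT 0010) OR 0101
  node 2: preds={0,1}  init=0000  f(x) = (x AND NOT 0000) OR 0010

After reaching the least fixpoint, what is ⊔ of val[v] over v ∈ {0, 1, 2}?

0111

Worklist (5 pops):
  #1 pop 0: in=0010 → 0010 (was 0000); enqueue []
  #2 pop 1: in=0000 → 0111 (was 0010); enqueue [0]
  #3 pop 2: in=0111 → 0111 (was 0000); enqueue []
  #4 pop 0: in=0111 → 0111 (was 0010); enqueue [2]
  #5 pop 2: in=0111 → 0111 (no change)

Fixpoint:
  val[0] = 0111
  val[1] = 0111
  val[2] = 0111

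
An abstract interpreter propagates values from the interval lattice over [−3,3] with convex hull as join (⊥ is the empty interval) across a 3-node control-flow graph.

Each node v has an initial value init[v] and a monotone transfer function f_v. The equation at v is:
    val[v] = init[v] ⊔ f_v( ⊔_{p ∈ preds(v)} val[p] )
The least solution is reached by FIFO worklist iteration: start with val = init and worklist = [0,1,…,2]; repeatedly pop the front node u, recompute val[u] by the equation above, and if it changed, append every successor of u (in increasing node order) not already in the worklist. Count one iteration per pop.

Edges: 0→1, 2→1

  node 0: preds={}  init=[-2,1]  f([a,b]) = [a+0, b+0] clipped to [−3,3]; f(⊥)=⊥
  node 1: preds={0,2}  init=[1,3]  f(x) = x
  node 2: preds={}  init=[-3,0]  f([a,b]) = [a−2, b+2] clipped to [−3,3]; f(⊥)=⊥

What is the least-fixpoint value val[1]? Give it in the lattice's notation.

[-3,3]

Worklist (3 pops):
  #1 pop 0: in=⊥ → [-2,1] (no change)
  #2 pop 1: in=[-3,1] → [-3,3] (was [1,3]); enqueue []
  #3 pop 2: in=⊥ → [-3,0] (no change)

Fixpoint:
  val[0] = [-2,1]
  val[1] = [-3,3]
  val[2] = [-3,0]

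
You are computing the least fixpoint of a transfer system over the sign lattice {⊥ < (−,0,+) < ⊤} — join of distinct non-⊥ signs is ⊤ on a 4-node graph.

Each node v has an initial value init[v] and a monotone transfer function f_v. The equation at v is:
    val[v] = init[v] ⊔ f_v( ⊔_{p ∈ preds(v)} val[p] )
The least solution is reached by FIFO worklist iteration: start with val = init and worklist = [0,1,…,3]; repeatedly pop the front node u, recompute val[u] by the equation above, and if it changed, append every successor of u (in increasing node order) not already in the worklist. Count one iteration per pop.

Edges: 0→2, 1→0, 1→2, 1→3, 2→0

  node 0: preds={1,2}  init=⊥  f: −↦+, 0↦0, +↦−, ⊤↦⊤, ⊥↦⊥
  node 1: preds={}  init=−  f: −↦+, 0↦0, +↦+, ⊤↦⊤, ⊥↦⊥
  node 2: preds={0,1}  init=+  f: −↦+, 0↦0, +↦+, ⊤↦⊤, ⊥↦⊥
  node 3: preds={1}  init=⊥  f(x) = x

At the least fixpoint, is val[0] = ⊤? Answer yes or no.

Iteration log — 5 steps:
  step 1. node 0  ⊔preds=⊤  new=⊤  old=⊥  +wl: 
  step 2. node 1  ⊔preds=⊥  new=−  stable
  step 3. node 2  ⊔preds=⊤  new=⊤  old=+  +wl: 0
  step 4. node 3  ⊔preds=−  new=−  old=⊥  +wl: 
  step 5. node 0  ⊔preds=⊤  new=⊤  stable

Least fixpoint reached:
  node 0: ⊤
  node 1: −
  node 2: ⊤
  node 3: −

yes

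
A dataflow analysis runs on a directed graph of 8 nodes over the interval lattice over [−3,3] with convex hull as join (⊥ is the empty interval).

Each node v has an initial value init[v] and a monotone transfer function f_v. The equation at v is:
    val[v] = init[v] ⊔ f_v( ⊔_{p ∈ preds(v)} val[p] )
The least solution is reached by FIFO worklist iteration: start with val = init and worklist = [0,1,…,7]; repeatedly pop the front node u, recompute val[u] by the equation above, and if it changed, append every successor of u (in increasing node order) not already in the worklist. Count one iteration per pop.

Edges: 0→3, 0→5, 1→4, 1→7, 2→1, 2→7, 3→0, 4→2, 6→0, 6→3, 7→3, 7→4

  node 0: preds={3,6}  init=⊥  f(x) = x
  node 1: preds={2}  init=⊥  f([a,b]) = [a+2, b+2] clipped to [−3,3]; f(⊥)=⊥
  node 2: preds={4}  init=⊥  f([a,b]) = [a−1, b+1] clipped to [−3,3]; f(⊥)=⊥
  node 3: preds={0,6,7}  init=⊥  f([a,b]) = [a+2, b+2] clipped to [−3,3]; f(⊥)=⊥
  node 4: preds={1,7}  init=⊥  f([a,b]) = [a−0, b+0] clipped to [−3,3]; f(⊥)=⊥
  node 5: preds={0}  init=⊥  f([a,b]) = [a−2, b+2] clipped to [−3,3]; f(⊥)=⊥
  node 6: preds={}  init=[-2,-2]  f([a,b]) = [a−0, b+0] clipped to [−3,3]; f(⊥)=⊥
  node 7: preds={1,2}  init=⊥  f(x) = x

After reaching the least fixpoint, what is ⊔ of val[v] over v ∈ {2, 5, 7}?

[-3,3]

Iteration log — 17 steps:
  step 1. node 0  ⊔preds=[-2,-2]  new=[-2,-2]  old=⊥  +wl: 
  step 2. node 1  ⊔preds=⊥  new=⊥  stable
  step 3. node 2  ⊔preds=⊥  new=⊥  stable
  step 4. node 3  ⊔preds=[-2,-2]  new=[0,0]  old=⊥  +wl: 0
  step 5. node 4  ⊔preds=⊥  new=⊥  stable
  step 6. node 5  ⊔preds=[-2,-2]  new=[-3,0]  old=⊥  +wl: 
  step 7. node 6  ⊔preds=⊥  new=[-2,-2]  stable
  step 8. node 7  ⊔preds=⊥  new=⊥  stable
  step 9. node 0  ⊔preds=[-2,0]  new=[-2,0]  old=[-2,-2]  +wl: 3,5
  step 10. node 3  ⊔preds=[-2,0]  new=[0,2]  old=[0,0]  +wl: 0
  step 11. node 5  ⊔preds=[-2,0]  new=[-3,2]  old=[-3,0]  +wl: 
  step 12. node 0  ⊔preds=[-2,2]  new=[-2,2]  old=[-2,0]  +wl: 3,5
  step 13. node 3  ⊔preds=[-2,2]  new=[0,3]  old=[0,2]  +wl: 0
  step 14. node 5  ⊔preds=[-2,2]  new=[-3,3]  old=[-3,2]  +wl: 
  step 15. node 0  ⊔preds=[-2,3]  new=[-2,3]  old=[-2,2]  +wl: 3,5
  step 16. node 3  ⊔preds=[-2,3]  new=[0,3]  stable
  step 17. node 5  ⊔preds=[-2,3]  new=[-3,3]  stable

Least fixpoint reached:
  node 0: [-2,3]
  node 1: ⊥
  node 2: ⊥
  node 3: [0,3]
  node 4: ⊥
  node 5: [-3,3]
  node 6: [-2,-2]
  node 7: ⊥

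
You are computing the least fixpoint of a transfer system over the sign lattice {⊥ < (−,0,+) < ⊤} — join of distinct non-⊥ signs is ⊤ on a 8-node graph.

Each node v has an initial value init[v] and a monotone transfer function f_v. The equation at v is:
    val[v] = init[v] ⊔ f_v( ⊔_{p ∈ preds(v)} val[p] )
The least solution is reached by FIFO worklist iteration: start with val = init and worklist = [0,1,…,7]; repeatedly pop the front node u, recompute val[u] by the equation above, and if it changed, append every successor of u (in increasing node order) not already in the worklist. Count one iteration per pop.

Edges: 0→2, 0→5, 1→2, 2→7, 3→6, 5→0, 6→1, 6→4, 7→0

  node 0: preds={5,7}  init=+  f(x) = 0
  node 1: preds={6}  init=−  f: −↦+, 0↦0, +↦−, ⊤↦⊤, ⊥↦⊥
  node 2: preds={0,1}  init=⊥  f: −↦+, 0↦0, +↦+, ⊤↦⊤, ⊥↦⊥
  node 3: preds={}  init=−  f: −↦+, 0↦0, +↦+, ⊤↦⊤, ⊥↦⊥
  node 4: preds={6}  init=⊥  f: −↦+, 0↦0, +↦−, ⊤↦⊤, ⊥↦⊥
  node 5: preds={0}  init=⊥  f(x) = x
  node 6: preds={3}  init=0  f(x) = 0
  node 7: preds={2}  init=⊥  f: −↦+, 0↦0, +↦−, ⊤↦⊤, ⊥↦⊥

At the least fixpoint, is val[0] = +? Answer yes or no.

no

Trace (9 dequeues):
  [1] u=0 | in ⊥ | out ⊤ | prev + | push {}
  [2] u=1 | in 0 | out ⊤ | prev − | push {}
  [3] u=2 | in ⊤ | out ⊤ | prev ⊥ | push {}
  [4] u=3 | in ⊥ | out − | ==
  [5] u=4 | in 0 | out 0 | prev ⊥ | push {}
  [6] u=5 | in ⊤ | out ⊤ | prev ⊥ | push {0}
  [7] u=6 | in − | out 0 | ==
  [8] u=7 | in ⊤ | out ⊤ | prev ⊥ | push {}
  [9] u=0 | in ⊤ | out ⊤ | ==

Converged values:
  [0] ⊤
  [1] ⊤
  [2] ⊤
  [3] −
  [4] 0
  [5] ⊤
  [6] 0
  [7] ⊤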